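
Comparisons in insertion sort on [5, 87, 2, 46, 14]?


Algorithm: insertion sort
Input: [5, 87, 2, 46, 14]
Sorted: [2, 5, 14, 46, 87]

8


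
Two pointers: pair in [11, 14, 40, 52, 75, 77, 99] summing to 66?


lo=0(11)+hi=6(99)=110
lo=0(11)+hi=5(77)=88
lo=0(11)+hi=4(75)=86
lo=0(11)+hi=3(52)=63
lo=1(14)+hi=3(52)=66

Yes: 14+52=66


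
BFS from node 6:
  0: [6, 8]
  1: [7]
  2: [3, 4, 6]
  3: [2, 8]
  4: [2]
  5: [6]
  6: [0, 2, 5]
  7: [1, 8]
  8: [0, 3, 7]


Visit 6, enqueue [0, 2, 5]
Visit 0, enqueue [8]
Visit 2, enqueue [3, 4]
Visit 5, enqueue []
Visit 8, enqueue [7]
Visit 3, enqueue []
Visit 4, enqueue []
Visit 7, enqueue [1]
Visit 1, enqueue []

BFS order: [6, 0, 2, 5, 8, 3, 4, 7, 1]


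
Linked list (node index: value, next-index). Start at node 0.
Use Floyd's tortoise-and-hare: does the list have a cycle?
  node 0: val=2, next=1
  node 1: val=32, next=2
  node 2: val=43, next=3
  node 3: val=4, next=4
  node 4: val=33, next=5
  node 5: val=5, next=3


Floyd's tortoise (slow, +1) and hare (fast, +2):
  init: slow=0, fast=0
  step 1: slow=1, fast=2
  step 2: slow=2, fast=4
  step 3: slow=3, fast=3
  slow == fast at node 3: cycle detected

Cycle: yes


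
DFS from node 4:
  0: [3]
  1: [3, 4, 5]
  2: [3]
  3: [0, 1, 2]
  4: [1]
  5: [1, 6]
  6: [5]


Visit 4, push [1]
Visit 1, push [5, 3]
Visit 3, push [2, 0]
Visit 0, push []
Visit 2, push []
Visit 5, push [6]
Visit 6, push []

DFS order: [4, 1, 3, 0, 2, 5, 6]


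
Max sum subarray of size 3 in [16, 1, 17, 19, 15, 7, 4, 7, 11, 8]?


[0:3]: 34
[1:4]: 37
[2:5]: 51
[3:6]: 41
[4:7]: 26
[5:8]: 18
[6:9]: 22
[7:10]: 26

Max: 51 at [2:5]


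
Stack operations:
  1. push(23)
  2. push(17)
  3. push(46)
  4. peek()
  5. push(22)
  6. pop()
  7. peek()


push(23) -> [23]
push(17) -> [23, 17]
push(46) -> [23, 17, 46]
peek()->46
push(22) -> [23, 17, 46, 22]
pop()->22, [23, 17, 46]
peek()->46

Final stack: [23, 17, 46]


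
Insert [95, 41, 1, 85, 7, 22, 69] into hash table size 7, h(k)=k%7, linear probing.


Insert 95: h=4 -> slot 4
Insert 41: h=6 -> slot 6
Insert 1: h=1 -> slot 1
Insert 85: h=1, 1 probes -> slot 2
Insert 7: h=0 -> slot 0
Insert 22: h=1, 2 probes -> slot 3
Insert 69: h=6, 6 probes -> slot 5

Table: [7, 1, 85, 22, 95, 69, 41]


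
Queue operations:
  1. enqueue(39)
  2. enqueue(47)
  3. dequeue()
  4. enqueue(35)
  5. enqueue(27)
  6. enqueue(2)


enqueue(39) -> [39]
enqueue(47) -> [39, 47]
dequeue()->39, [47]
enqueue(35) -> [47, 35]
enqueue(27) -> [47, 35, 27]
enqueue(2) -> [47, 35, 27, 2]

Final queue: [47, 35, 27, 2]


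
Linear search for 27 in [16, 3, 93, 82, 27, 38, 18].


i=0: 16!=27
i=1: 3!=27
i=2: 93!=27
i=3: 82!=27
i=4: 27==27 found!

Found at 4, 5 comps


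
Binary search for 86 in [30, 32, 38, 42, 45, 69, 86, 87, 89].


Step 1: lo=0, hi=8, mid=4, val=45
Step 2: lo=5, hi=8, mid=6, val=86

Found at index 6


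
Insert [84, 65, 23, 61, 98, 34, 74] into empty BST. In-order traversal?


Insert 84: root
Insert 65: L from 84
Insert 23: L from 84 -> L from 65
Insert 61: L from 84 -> L from 65 -> R from 23
Insert 98: R from 84
Insert 34: L from 84 -> L from 65 -> R from 23 -> L from 61
Insert 74: L from 84 -> R from 65

In-order: [23, 34, 61, 65, 74, 84, 98]


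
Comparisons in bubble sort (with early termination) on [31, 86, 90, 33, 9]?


Algorithm: bubble sort (with early termination)
Input: [31, 86, 90, 33, 9]
Sorted: [9, 31, 33, 86, 90]

10


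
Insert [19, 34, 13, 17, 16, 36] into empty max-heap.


Insert 19: [19]
Insert 34: [34, 19]
Insert 13: [34, 19, 13]
Insert 17: [34, 19, 13, 17]
Insert 16: [34, 19, 13, 17, 16]
Insert 36: [36, 19, 34, 17, 16, 13]

Final heap: [36, 19, 34, 17, 16, 13]


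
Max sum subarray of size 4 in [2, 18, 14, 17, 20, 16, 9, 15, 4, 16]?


[0:4]: 51
[1:5]: 69
[2:6]: 67
[3:7]: 62
[4:8]: 60
[5:9]: 44
[6:10]: 44

Max: 69 at [1:5]


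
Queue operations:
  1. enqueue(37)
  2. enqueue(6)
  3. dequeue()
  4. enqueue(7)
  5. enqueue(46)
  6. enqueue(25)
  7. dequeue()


enqueue(37) -> [37]
enqueue(6) -> [37, 6]
dequeue()->37, [6]
enqueue(7) -> [6, 7]
enqueue(46) -> [6, 7, 46]
enqueue(25) -> [6, 7, 46, 25]
dequeue()->6, [7, 46, 25]

Final queue: [7, 46, 25]


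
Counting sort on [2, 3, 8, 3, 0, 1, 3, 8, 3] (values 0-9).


Input: [2, 3, 8, 3, 0, 1, 3, 8, 3]
Counts: [1, 1, 1, 4, 0, 0, 0, 0, 2, 0]

Sorted: [0, 1, 2, 3, 3, 3, 3, 8, 8]


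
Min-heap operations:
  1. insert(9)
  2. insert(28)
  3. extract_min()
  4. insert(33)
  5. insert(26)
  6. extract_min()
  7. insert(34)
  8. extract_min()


insert(9) -> [9]
insert(28) -> [9, 28]
extract_min()->9, [28]
insert(33) -> [28, 33]
insert(26) -> [26, 33, 28]
extract_min()->26, [28, 33]
insert(34) -> [28, 33, 34]
extract_min()->28, [33, 34]

Final heap: [33, 34]


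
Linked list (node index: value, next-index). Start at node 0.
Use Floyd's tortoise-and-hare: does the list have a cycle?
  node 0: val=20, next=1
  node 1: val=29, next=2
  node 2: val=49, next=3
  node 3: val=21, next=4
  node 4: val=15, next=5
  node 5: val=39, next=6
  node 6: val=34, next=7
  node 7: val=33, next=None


Floyd's tortoise (slow, +1) and hare (fast, +2):
  init: slow=0, fast=0
  step 1: slow=1, fast=2
  step 2: slow=2, fast=4
  step 3: slow=3, fast=6
  step 4: fast 6->7->None, no cycle

Cycle: no


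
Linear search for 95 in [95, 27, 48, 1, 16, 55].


i=0: 95==95 found!

Found at 0, 1 comps


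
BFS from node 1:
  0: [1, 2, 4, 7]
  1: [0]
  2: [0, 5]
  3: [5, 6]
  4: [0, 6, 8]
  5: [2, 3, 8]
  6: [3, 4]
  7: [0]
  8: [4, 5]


Visit 1, enqueue [0]
Visit 0, enqueue [2, 4, 7]
Visit 2, enqueue [5]
Visit 4, enqueue [6, 8]
Visit 7, enqueue []
Visit 5, enqueue [3]
Visit 6, enqueue []
Visit 8, enqueue []
Visit 3, enqueue []

BFS order: [1, 0, 2, 4, 7, 5, 6, 8, 3]


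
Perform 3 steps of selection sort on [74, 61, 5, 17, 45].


Initial: [74, 61, 5, 17, 45]
Step 1: min=5 at 2
  Swap: [5, 61, 74, 17, 45]
Step 2: min=17 at 3
  Swap: [5, 17, 74, 61, 45]
Step 3: min=45 at 4
  Swap: [5, 17, 45, 61, 74]

After 3 steps: [5, 17, 45, 61, 74]


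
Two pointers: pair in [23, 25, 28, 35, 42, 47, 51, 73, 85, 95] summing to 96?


lo=0(23)+hi=9(95)=118
lo=0(23)+hi=8(85)=108
lo=0(23)+hi=7(73)=96

Yes: 23+73=96


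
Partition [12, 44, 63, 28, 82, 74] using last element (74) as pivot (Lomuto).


Pivot: 74
  12 <= 74: advance i (no swap)
  44 <= 74: advance i (no swap)
  63 <= 74: advance i (no swap)
  28 <= 74: advance i (no swap)
Place pivot at 4: [12, 44, 63, 28, 74, 82]

Partitioned: [12, 44, 63, 28, 74, 82]


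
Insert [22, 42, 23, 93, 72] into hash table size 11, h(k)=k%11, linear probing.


Insert 22: h=0 -> slot 0
Insert 42: h=9 -> slot 9
Insert 23: h=1 -> slot 1
Insert 93: h=5 -> slot 5
Insert 72: h=6 -> slot 6

Table: [22, 23, None, None, None, 93, 72, None, None, 42, None]


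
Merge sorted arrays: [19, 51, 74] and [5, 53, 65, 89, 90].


Take 5 from B
Take 19 from A
Take 51 from A
Take 53 from B
Take 65 from B
Take 74 from A

Merged: [5, 19, 51, 53, 65, 74, 89, 90]


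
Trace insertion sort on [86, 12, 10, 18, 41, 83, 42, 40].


Initial: [86, 12, 10, 18, 41, 83, 42, 40]
Insert 12: [12, 86, 10, 18, 41, 83, 42, 40]
Insert 10: [10, 12, 86, 18, 41, 83, 42, 40]
Insert 18: [10, 12, 18, 86, 41, 83, 42, 40]
Insert 41: [10, 12, 18, 41, 86, 83, 42, 40]
Insert 83: [10, 12, 18, 41, 83, 86, 42, 40]
Insert 42: [10, 12, 18, 41, 42, 83, 86, 40]
Insert 40: [10, 12, 18, 40, 41, 42, 83, 86]

Sorted: [10, 12, 18, 40, 41, 42, 83, 86]


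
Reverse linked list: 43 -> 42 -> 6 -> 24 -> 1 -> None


Step 1: curr=43, set curr.next=prev(None) | reversed so far: 43
Step 2: curr=42, set curr.next=prev(43) | reversed so far: 42 -> 43
Step 3: curr=6, set curr.next=prev(42) | reversed so far: 6 -> 42 -> 43
Step 4: curr=24, set curr.next=prev(6) | reversed so far: 24 -> 6 -> 42 -> 43
Step 5: curr=1, set curr.next=prev(24) | reversed so far: 1 -> 24 -> 6 -> 42 -> 43

1 -> 24 -> 6 -> 42 -> 43 -> None


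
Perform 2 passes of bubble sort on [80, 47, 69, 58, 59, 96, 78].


Initial: [80, 47, 69, 58, 59, 96, 78]
Pass 1: [47, 69, 58, 59, 80, 78, 96] (5 swaps)
Pass 2: [47, 58, 59, 69, 78, 80, 96] (3 swaps)

After 2 passes: [47, 58, 59, 69, 78, 80, 96]


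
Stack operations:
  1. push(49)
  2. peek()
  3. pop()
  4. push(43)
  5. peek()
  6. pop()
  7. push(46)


push(49) -> [49]
peek()->49
pop()->49, []
push(43) -> [43]
peek()->43
pop()->43, []
push(46) -> [46]

Final stack: [46]


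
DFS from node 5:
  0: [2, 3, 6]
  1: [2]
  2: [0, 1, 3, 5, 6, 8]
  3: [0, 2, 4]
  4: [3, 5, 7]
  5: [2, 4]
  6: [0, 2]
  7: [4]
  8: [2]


Visit 5, push [4, 2]
Visit 2, push [8, 6, 3, 1, 0]
Visit 0, push [6, 3]
Visit 3, push [4]
Visit 4, push [7]
Visit 7, push []
Visit 6, push []
Visit 1, push []
Visit 8, push []

DFS order: [5, 2, 0, 3, 4, 7, 6, 1, 8]


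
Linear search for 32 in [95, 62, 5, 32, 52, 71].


i=0: 95!=32
i=1: 62!=32
i=2: 5!=32
i=3: 32==32 found!

Found at 3, 4 comps


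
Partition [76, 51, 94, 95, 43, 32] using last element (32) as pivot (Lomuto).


Pivot: 32
Place pivot at 0: [32, 51, 94, 95, 43, 76]

Partitioned: [32, 51, 94, 95, 43, 76]


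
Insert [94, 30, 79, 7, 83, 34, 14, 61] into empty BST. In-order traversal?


Insert 94: root
Insert 30: L from 94
Insert 79: L from 94 -> R from 30
Insert 7: L from 94 -> L from 30
Insert 83: L from 94 -> R from 30 -> R from 79
Insert 34: L from 94 -> R from 30 -> L from 79
Insert 14: L from 94 -> L from 30 -> R from 7
Insert 61: L from 94 -> R from 30 -> L from 79 -> R from 34

In-order: [7, 14, 30, 34, 61, 79, 83, 94]


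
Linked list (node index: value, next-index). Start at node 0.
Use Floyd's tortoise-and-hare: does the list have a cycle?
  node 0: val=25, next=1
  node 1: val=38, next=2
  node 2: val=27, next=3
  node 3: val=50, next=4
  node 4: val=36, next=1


Floyd's tortoise (slow, +1) and hare (fast, +2):
  init: slow=0, fast=0
  step 1: slow=1, fast=2
  step 2: slow=2, fast=4
  step 3: slow=3, fast=2
  step 4: slow=4, fast=4
  slow == fast at node 4: cycle detected

Cycle: yes


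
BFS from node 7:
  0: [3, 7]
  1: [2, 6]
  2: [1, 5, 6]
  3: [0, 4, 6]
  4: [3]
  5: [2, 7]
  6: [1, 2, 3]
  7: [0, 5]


Visit 7, enqueue [0, 5]
Visit 0, enqueue [3]
Visit 5, enqueue [2]
Visit 3, enqueue [4, 6]
Visit 2, enqueue [1]
Visit 4, enqueue []
Visit 6, enqueue []
Visit 1, enqueue []

BFS order: [7, 0, 5, 3, 2, 4, 6, 1]


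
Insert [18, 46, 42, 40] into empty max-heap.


Insert 18: [18]
Insert 46: [46, 18]
Insert 42: [46, 18, 42]
Insert 40: [46, 40, 42, 18]

Final heap: [46, 40, 42, 18]


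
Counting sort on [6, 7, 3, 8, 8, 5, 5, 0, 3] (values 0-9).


Input: [6, 7, 3, 8, 8, 5, 5, 0, 3]
Counts: [1, 0, 0, 2, 0, 2, 1, 1, 2, 0]

Sorted: [0, 3, 3, 5, 5, 6, 7, 8, 8]


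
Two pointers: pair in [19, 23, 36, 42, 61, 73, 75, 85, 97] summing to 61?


lo=0(19)+hi=8(97)=116
lo=0(19)+hi=7(85)=104
lo=0(19)+hi=6(75)=94
lo=0(19)+hi=5(73)=92
lo=0(19)+hi=4(61)=80
lo=0(19)+hi=3(42)=61

Yes: 19+42=61


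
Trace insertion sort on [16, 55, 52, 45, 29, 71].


Initial: [16, 55, 52, 45, 29, 71]
Insert 55: [16, 55, 52, 45, 29, 71]
Insert 52: [16, 52, 55, 45, 29, 71]
Insert 45: [16, 45, 52, 55, 29, 71]
Insert 29: [16, 29, 45, 52, 55, 71]
Insert 71: [16, 29, 45, 52, 55, 71]

Sorted: [16, 29, 45, 52, 55, 71]


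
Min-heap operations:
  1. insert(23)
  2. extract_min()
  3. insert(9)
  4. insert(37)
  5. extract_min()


insert(23) -> [23]
extract_min()->23, []
insert(9) -> [9]
insert(37) -> [9, 37]
extract_min()->9, [37]

Final heap: [37]


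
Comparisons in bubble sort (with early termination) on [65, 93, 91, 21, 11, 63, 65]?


Algorithm: bubble sort (with early termination)
Input: [65, 93, 91, 21, 11, 63, 65]
Sorted: [11, 21, 63, 65, 65, 91, 93]

20


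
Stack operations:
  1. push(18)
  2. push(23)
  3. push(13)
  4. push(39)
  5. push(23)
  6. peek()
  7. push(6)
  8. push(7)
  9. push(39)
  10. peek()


push(18) -> [18]
push(23) -> [18, 23]
push(13) -> [18, 23, 13]
push(39) -> [18, 23, 13, 39]
push(23) -> [18, 23, 13, 39, 23]
peek()->23
push(6) -> [18, 23, 13, 39, 23, 6]
push(7) -> [18, 23, 13, 39, 23, 6, 7]
push(39) -> [18, 23, 13, 39, 23, 6, 7, 39]
peek()->39

Final stack: [18, 23, 13, 39, 23, 6, 7, 39]


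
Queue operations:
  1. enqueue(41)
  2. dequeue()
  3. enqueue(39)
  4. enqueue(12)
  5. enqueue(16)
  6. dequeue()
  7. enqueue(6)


enqueue(41) -> [41]
dequeue()->41, []
enqueue(39) -> [39]
enqueue(12) -> [39, 12]
enqueue(16) -> [39, 12, 16]
dequeue()->39, [12, 16]
enqueue(6) -> [12, 16, 6]

Final queue: [12, 16, 6]


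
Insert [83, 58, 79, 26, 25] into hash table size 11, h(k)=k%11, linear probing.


Insert 83: h=6 -> slot 6
Insert 58: h=3 -> slot 3
Insert 79: h=2 -> slot 2
Insert 26: h=4 -> slot 4
Insert 25: h=3, 2 probes -> slot 5

Table: [None, None, 79, 58, 26, 25, 83, None, None, None, None]


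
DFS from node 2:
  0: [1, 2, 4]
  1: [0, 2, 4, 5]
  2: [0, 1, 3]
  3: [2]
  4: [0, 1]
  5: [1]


Visit 2, push [3, 1, 0]
Visit 0, push [4, 1]
Visit 1, push [5, 4]
Visit 4, push []
Visit 5, push []
Visit 3, push []

DFS order: [2, 0, 1, 4, 5, 3]


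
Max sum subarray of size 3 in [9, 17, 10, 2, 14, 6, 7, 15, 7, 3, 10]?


[0:3]: 36
[1:4]: 29
[2:5]: 26
[3:6]: 22
[4:7]: 27
[5:8]: 28
[6:9]: 29
[7:10]: 25
[8:11]: 20

Max: 36 at [0:3]


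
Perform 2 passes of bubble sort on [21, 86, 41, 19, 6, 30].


Initial: [21, 86, 41, 19, 6, 30]
Pass 1: [21, 41, 19, 6, 30, 86] (4 swaps)
Pass 2: [21, 19, 6, 30, 41, 86] (3 swaps)

After 2 passes: [21, 19, 6, 30, 41, 86]


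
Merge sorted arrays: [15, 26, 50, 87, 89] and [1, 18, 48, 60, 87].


Take 1 from B
Take 15 from A
Take 18 from B
Take 26 from A
Take 48 from B
Take 50 from A
Take 60 from B
Take 87 from A
Take 87 from B

Merged: [1, 15, 18, 26, 48, 50, 60, 87, 87, 89]


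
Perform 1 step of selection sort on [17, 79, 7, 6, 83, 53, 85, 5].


Initial: [17, 79, 7, 6, 83, 53, 85, 5]
Step 1: min=5 at 7
  Swap: [5, 79, 7, 6, 83, 53, 85, 17]

After 1 step: [5, 79, 7, 6, 83, 53, 85, 17]


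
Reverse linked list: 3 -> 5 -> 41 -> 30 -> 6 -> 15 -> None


Step 1: curr=3, set curr.next=prev(None) | reversed so far: 3
Step 2: curr=5, set curr.next=prev(3) | reversed so far: 5 -> 3
Step 3: curr=41, set curr.next=prev(5) | reversed so far: 41 -> 5 -> 3
Step 4: curr=30, set curr.next=prev(41) | reversed so far: 30 -> 41 -> 5 -> 3
Step 5: curr=6, set curr.next=prev(30) | reversed so far: 6 -> 30 -> 41 -> 5 -> 3
Step 6: curr=15, set curr.next=prev(6) | reversed so far: 15 -> 6 -> 30 -> 41 -> 5 -> 3

15 -> 6 -> 30 -> 41 -> 5 -> 3 -> None


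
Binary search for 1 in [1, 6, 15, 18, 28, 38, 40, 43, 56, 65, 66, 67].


Step 1: lo=0, hi=11, mid=5, val=38
Step 2: lo=0, hi=4, mid=2, val=15
Step 3: lo=0, hi=1, mid=0, val=1

Found at index 0


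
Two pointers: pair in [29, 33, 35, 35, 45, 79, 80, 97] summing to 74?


lo=0(29)+hi=7(97)=126
lo=0(29)+hi=6(80)=109
lo=0(29)+hi=5(79)=108
lo=0(29)+hi=4(45)=74

Yes: 29+45=74


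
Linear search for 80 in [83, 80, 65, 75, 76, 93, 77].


i=0: 83!=80
i=1: 80==80 found!

Found at 1, 2 comps


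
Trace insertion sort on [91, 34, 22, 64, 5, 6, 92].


Initial: [91, 34, 22, 64, 5, 6, 92]
Insert 34: [34, 91, 22, 64, 5, 6, 92]
Insert 22: [22, 34, 91, 64, 5, 6, 92]
Insert 64: [22, 34, 64, 91, 5, 6, 92]
Insert 5: [5, 22, 34, 64, 91, 6, 92]
Insert 6: [5, 6, 22, 34, 64, 91, 92]
Insert 92: [5, 6, 22, 34, 64, 91, 92]

Sorted: [5, 6, 22, 34, 64, 91, 92]


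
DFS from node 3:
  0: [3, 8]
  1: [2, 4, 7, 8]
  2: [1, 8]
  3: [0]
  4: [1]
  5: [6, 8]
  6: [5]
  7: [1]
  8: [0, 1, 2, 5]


Visit 3, push [0]
Visit 0, push [8]
Visit 8, push [5, 2, 1]
Visit 1, push [7, 4, 2]
Visit 2, push []
Visit 4, push []
Visit 7, push []
Visit 5, push [6]
Visit 6, push []

DFS order: [3, 0, 8, 1, 2, 4, 7, 5, 6]


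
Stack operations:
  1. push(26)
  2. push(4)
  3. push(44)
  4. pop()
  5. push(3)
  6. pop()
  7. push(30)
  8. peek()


push(26) -> [26]
push(4) -> [26, 4]
push(44) -> [26, 4, 44]
pop()->44, [26, 4]
push(3) -> [26, 4, 3]
pop()->3, [26, 4]
push(30) -> [26, 4, 30]
peek()->30

Final stack: [26, 4, 30]


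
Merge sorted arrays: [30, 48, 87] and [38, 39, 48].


Take 30 from A
Take 38 from B
Take 39 from B
Take 48 from A
Take 48 from B

Merged: [30, 38, 39, 48, 48, 87]


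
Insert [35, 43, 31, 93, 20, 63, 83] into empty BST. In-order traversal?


Insert 35: root
Insert 43: R from 35
Insert 31: L from 35
Insert 93: R from 35 -> R from 43
Insert 20: L from 35 -> L from 31
Insert 63: R from 35 -> R from 43 -> L from 93
Insert 83: R from 35 -> R from 43 -> L from 93 -> R from 63

In-order: [20, 31, 35, 43, 63, 83, 93]


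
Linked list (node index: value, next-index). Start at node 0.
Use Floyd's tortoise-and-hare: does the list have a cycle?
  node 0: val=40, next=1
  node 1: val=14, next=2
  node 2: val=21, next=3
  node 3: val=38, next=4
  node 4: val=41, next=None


Floyd's tortoise (slow, +1) and hare (fast, +2):
  init: slow=0, fast=0
  step 1: slow=1, fast=2
  step 2: slow=2, fast=4
  step 3: fast -> None, no cycle

Cycle: no


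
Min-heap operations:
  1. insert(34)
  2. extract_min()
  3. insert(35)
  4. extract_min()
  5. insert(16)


insert(34) -> [34]
extract_min()->34, []
insert(35) -> [35]
extract_min()->35, []
insert(16) -> [16]

Final heap: [16]


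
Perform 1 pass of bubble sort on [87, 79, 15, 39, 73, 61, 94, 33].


Initial: [87, 79, 15, 39, 73, 61, 94, 33]
Pass 1: [79, 15, 39, 73, 61, 87, 33, 94] (6 swaps)

After 1 pass: [79, 15, 39, 73, 61, 87, 33, 94]


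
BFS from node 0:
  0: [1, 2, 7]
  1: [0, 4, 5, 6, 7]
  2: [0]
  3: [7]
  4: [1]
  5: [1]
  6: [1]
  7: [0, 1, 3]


Visit 0, enqueue [1, 2, 7]
Visit 1, enqueue [4, 5, 6]
Visit 2, enqueue []
Visit 7, enqueue [3]
Visit 4, enqueue []
Visit 5, enqueue []
Visit 6, enqueue []
Visit 3, enqueue []

BFS order: [0, 1, 2, 7, 4, 5, 6, 3]


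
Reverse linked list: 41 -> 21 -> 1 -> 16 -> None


Step 1: curr=41, set curr.next=prev(None) | reversed so far: 41
Step 2: curr=21, set curr.next=prev(41) | reversed so far: 21 -> 41
Step 3: curr=1, set curr.next=prev(21) | reversed so far: 1 -> 21 -> 41
Step 4: curr=16, set curr.next=prev(1) | reversed so far: 16 -> 1 -> 21 -> 41

16 -> 1 -> 21 -> 41 -> None


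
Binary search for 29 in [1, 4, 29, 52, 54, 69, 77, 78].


Step 1: lo=0, hi=7, mid=3, val=52
Step 2: lo=0, hi=2, mid=1, val=4
Step 3: lo=2, hi=2, mid=2, val=29

Found at index 2


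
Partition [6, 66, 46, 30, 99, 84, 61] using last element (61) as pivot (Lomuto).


Pivot: 61
  6 <= 61: advance i (no swap)
  46 <= 61: swap -> [6, 46, 66, 30, 99, 84, 61]
  30 <= 61: swap -> [6, 46, 30, 66, 99, 84, 61]
Place pivot at 3: [6, 46, 30, 61, 99, 84, 66]

Partitioned: [6, 46, 30, 61, 99, 84, 66]


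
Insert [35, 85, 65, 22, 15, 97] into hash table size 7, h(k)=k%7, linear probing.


Insert 35: h=0 -> slot 0
Insert 85: h=1 -> slot 1
Insert 65: h=2 -> slot 2
Insert 22: h=1, 2 probes -> slot 3
Insert 15: h=1, 3 probes -> slot 4
Insert 97: h=6 -> slot 6

Table: [35, 85, 65, 22, 15, None, 97]


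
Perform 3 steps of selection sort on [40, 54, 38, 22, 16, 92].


Initial: [40, 54, 38, 22, 16, 92]
Step 1: min=16 at 4
  Swap: [16, 54, 38, 22, 40, 92]
Step 2: min=22 at 3
  Swap: [16, 22, 38, 54, 40, 92]
Step 3: min=38 at 2
  Swap: [16, 22, 38, 54, 40, 92]

After 3 steps: [16, 22, 38, 54, 40, 92]


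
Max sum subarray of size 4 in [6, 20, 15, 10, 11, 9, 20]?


[0:4]: 51
[1:5]: 56
[2:6]: 45
[3:7]: 50

Max: 56 at [1:5]


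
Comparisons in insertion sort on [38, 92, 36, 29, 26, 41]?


Algorithm: insertion sort
Input: [38, 92, 36, 29, 26, 41]
Sorted: [26, 29, 36, 38, 41, 92]

12


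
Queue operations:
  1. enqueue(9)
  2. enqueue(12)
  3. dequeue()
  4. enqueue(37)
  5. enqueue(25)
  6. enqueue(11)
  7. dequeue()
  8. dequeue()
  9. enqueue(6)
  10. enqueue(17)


enqueue(9) -> [9]
enqueue(12) -> [9, 12]
dequeue()->9, [12]
enqueue(37) -> [12, 37]
enqueue(25) -> [12, 37, 25]
enqueue(11) -> [12, 37, 25, 11]
dequeue()->12, [37, 25, 11]
dequeue()->37, [25, 11]
enqueue(6) -> [25, 11, 6]
enqueue(17) -> [25, 11, 6, 17]

Final queue: [25, 11, 6, 17]


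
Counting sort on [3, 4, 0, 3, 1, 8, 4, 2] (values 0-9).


Input: [3, 4, 0, 3, 1, 8, 4, 2]
Counts: [1, 1, 1, 2, 2, 0, 0, 0, 1, 0]

Sorted: [0, 1, 2, 3, 3, 4, 4, 8]


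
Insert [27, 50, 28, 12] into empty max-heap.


Insert 27: [27]
Insert 50: [50, 27]
Insert 28: [50, 27, 28]
Insert 12: [50, 27, 28, 12]

Final heap: [50, 27, 28, 12]


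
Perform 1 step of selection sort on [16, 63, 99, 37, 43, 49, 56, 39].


Initial: [16, 63, 99, 37, 43, 49, 56, 39]
Step 1: min=16 at 0
  Swap: [16, 63, 99, 37, 43, 49, 56, 39]

After 1 step: [16, 63, 99, 37, 43, 49, 56, 39]


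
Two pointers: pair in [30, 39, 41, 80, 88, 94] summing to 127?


lo=0(30)+hi=5(94)=124
lo=1(39)+hi=5(94)=133
lo=1(39)+hi=4(88)=127

Yes: 39+88=127


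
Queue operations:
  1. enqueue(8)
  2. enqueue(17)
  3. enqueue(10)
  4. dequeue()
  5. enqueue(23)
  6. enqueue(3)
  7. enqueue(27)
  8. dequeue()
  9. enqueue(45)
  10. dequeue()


enqueue(8) -> [8]
enqueue(17) -> [8, 17]
enqueue(10) -> [8, 17, 10]
dequeue()->8, [17, 10]
enqueue(23) -> [17, 10, 23]
enqueue(3) -> [17, 10, 23, 3]
enqueue(27) -> [17, 10, 23, 3, 27]
dequeue()->17, [10, 23, 3, 27]
enqueue(45) -> [10, 23, 3, 27, 45]
dequeue()->10, [23, 3, 27, 45]

Final queue: [23, 3, 27, 45]


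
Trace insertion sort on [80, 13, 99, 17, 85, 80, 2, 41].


Initial: [80, 13, 99, 17, 85, 80, 2, 41]
Insert 13: [13, 80, 99, 17, 85, 80, 2, 41]
Insert 99: [13, 80, 99, 17, 85, 80, 2, 41]
Insert 17: [13, 17, 80, 99, 85, 80, 2, 41]
Insert 85: [13, 17, 80, 85, 99, 80, 2, 41]
Insert 80: [13, 17, 80, 80, 85, 99, 2, 41]
Insert 2: [2, 13, 17, 80, 80, 85, 99, 41]
Insert 41: [2, 13, 17, 41, 80, 80, 85, 99]

Sorted: [2, 13, 17, 41, 80, 80, 85, 99]


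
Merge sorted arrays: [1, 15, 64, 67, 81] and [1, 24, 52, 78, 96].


Take 1 from A
Take 1 from B
Take 15 from A
Take 24 from B
Take 52 from B
Take 64 from A
Take 67 from A
Take 78 from B
Take 81 from A

Merged: [1, 1, 15, 24, 52, 64, 67, 78, 81, 96]


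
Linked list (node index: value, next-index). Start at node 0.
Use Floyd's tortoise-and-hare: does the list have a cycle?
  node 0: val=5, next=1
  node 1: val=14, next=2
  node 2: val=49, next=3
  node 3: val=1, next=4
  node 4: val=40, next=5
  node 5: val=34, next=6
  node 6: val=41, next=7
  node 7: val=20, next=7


Floyd's tortoise (slow, +1) and hare (fast, +2):
  init: slow=0, fast=0
  step 1: slow=1, fast=2
  step 2: slow=2, fast=4
  step 3: slow=3, fast=6
  step 4: slow=4, fast=7
  step 5: slow=5, fast=7
  step 6: slow=6, fast=7
  step 7: slow=7, fast=7
  slow == fast at node 7: cycle detected

Cycle: yes


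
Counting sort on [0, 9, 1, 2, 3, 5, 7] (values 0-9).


Input: [0, 9, 1, 2, 3, 5, 7]
Counts: [1, 1, 1, 1, 0, 1, 0, 1, 0, 1]

Sorted: [0, 1, 2, 3, 5, 7, 9]


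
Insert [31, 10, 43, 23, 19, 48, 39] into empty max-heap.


Insert 31: [31]
Insert 10: [31, 10]
Insert 43: [43, 10, 31]
Insert 23: [43, 23, 31, 10]
Insert 19: [43, 23, 31, 10, 19]
Insert 48: [48, 23, 43, 10, 19, 31]
Insert 39: [48, 23, 43, 10, 19, 31, 39]

Final heap: [48, 23, 43, 10, 19, 31, 39]


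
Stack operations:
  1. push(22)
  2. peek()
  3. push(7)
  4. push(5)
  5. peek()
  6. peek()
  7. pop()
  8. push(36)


push(22) -> [22]
peek()->22
push(7) -> [22, 7]
push(5) -> [22, 7, 5]
peek()->5
peek()->5
pop()->5, [22, 7]
push(36) -> [22, 7, 36]

Final stack: [22, 7, 36]


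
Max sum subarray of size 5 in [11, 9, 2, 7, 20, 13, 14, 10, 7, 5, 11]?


[0:5]: 49
[1:6]: 51
[2:7]: 56
[3:8]: 64
[4:9]: 64
[5:10]: 49
[6:11]: 47

Max: 64 at [3:8]


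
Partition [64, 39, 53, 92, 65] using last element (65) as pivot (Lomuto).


Pivot: 65
  64 <= 65: advance i (no swap)
  39 <= 65: advance i (no swap)
  53 <= 65: advance i (no swap)
Place pivot at 3: [64, 39, 53, 65, 92]

Partitioned: [64, 39, 53, 65, 92]


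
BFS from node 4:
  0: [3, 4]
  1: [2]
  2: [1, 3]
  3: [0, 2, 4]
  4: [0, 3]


Visit 4, enqueue [0, 3]
Visit 0, enqueue []
Visit 3, enqueue [2]
Visit 2, enqueue [1]
Visit 1, enqueue []

BFS order: [4, 0, 3, 2, 1]


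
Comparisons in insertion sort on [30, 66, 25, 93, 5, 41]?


Algorithm: insertion sort
Input: [30, 66, 25, 93, 5, 41]
Sorted: [5, 25, 30, 41, 66, 93]

11


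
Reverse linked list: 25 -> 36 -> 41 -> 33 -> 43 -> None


Step 1: curr=25, set curr.next=prev(None) | reversed so far: 25
Step 2: curr=36, set curr.next=prev(25) | reversed so far: 36 -> 25
Step 3: curr=41, set curr.next=prev(36) | reversed so far: 41 -> 36 -> 25
Step 4: curr=33, set curr.next=prev(41) | reversed so far: 33 -> 41 -> 36 -> 25
Step 5: curr=43, set curr.next=prev(33) | reversed so far: 43 -> 33 -> 41 -> 36 -> 25

43 -> 33 -> 41 -> 36 -> 25 -> None


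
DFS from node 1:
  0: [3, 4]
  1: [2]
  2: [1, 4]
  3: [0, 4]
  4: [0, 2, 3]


Visit 1, push [2]
Visit 2, push [4]
Visit 4, push [3, 0]
Visit 0, push [3]
Visit 3, push []

DFS order: [1, 2, 4, 0, 3]


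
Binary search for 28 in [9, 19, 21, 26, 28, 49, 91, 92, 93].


Step 1: lo=0, hi=8, mid=4, val=28

Found at index 4


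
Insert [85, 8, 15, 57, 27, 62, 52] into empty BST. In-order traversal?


Insert 85: root
Insert 8: L from 85
Insert 15: L from 85 -> R from 8
Insert 57: L from 85 -> R from 8 -> R from 15
Insert 27: L from 85 -> R from 8 -> R from 15 -> L from 57
Insert 62: L from 85 -> R from 8 -> R from 15 -> R from 57
Insert 52: L from 85 -> R from 8 -> R from 15 -> L from 57 -> R from 27

In-order: [8, 15, 27, 52, 57, 62, 85]


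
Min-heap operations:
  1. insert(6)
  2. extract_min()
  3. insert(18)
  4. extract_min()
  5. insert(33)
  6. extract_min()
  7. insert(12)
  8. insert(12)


insert(6) -> [6]
extract_min()->6, []
insert(18) -> [18]
extract_min()->18, []
insert(33) -> [33]
extract_min()->33, []
insert(12) -> [12]
insert(12) -> [12, 12]

Final heap: [12, 12]


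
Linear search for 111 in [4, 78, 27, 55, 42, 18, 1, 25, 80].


i=0: 4!=111
i=1: 78!=111
i=2: 27!=111
i=3: 55!=111
i=4: 42!=111
i=5: 18!=111
i=6: 1!=111
i=7: 25!=111
i=8: 80!=111

Not found, 9 comps


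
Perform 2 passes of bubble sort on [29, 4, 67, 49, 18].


Initial: [29, 4, 67, 49, 18]
Pass 1: [4, 29, 49, 18, 67] (3 swaps)
Pass 2: [4, 29, 18, 49, 67] (1 swaps)

After 2 passes: [4, 29, 18, 49, 67]


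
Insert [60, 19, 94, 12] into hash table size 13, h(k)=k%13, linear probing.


Insert 60: h=8 -> slot 8
Insert 19: h=6 -> slot 6
Insert 94: h=3 -> slot 3
Insert 12: h=12 -> slot 12

Table: [None, None, None, 94, None, None, 19, None, 60, None, None, None, 12]


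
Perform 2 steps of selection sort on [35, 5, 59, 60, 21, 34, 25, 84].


Initial: [35, 5, 59, 60, 21, 34, 25, 84]
Step 1: min=5 at 1
  Swap: [5, 35, 59, 60, 21, 34, 25, 84]
Step 2: min=21 at 4
  Swap: [5, 21, 59, 60, 35, 34, 25, 84]

After 2 steps: [5, 21, 59, 60, 35, 34, 25, 84]


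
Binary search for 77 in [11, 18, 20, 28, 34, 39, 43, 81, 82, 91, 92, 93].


Step 1: lo=0, hi=11, mid=5, val=39
Step 2: lo=6, hi=11, mid=8, val=82
Step 3: lo=6, hi=7, mid=6, val=43
Step 4: lo=7, hi=7, mid=7, val=81

Not found


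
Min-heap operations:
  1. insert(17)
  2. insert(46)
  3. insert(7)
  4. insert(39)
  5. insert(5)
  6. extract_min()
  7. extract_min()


insert(17) -> [17]
insert(46) -> [17, 46]
insert(7) -> [7, 46, 17]
insert(39) -> [7, 39, 17, 46]
insert(5) -> [5, 7, 17, 46, 39]
extract_min()->5, [7, 39, 17, 46]
extract_min()->7, [17, 39, 46]

Final heap: [17, 39, 46]


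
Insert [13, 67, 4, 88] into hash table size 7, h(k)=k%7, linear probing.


Insert 13: h=6 -> slot 6
Insert 67: h=4 -> slot 4
Insert 4: h=4, 1 probes -> slot 5
Insert 88: h=4, 3 probes -> slot 0

Table: [88, None, None, None, 67, 4, 13]


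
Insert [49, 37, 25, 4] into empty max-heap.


Insert 49: [49]
Insert 37: [49, 37]
Insert 25: [49, 37, 25]
Insert 4: [49, 37, 25, 4]

Final heap: [49, 37, 25, 4]


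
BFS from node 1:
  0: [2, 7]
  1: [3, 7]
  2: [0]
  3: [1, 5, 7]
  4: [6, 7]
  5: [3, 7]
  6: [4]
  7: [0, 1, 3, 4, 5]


Visit 1, enqueue [3, 7]
Visit 3, enqueue [5]
Visit 7, enqueue [0, 4]
Visit 5, enqueue []
Visit 0, enqueue [2]
Visit 4, enqueue [6]
Visit 2, enqueue []
Visit 6, enqueue []

BFS order: [1, 3, 7, 5, 0, 4, 2, 6]


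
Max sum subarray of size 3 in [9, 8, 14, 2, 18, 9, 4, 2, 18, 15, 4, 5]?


[0:3]: 31
[1:4]: 24
[2:5]: 34
[3:6]: 29
[4:7]: 31
[5:8]: 15
[6:9]: 24
[7:10]: 35
[8:11]: 37
[9:12]: 24

Max: 37 at [8:11]


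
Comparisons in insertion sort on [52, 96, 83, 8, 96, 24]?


Algorithm: insertion sort
Input: [52, 96, 83, 8, 96, 24]
Sorted: [8, 24, 52, 83, 96, 96]

12


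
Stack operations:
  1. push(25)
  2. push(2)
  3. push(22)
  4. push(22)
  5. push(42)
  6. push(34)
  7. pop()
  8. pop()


push(25) -> [25]
push(2) -> [25, 2]
push(22) -> [25, 2, 22]
push(22) -> [25, 2, 22, 22]
push(42) -> [25, 2, 22, 22, 42]
push(34) -> [25, 2, 22, 22, 42, 34]
pop()->34, [25, 2, 22, 22, 42]
pop()->42, [25, 2, 22, 22]

Final stack: [25, 2, 22, 22]


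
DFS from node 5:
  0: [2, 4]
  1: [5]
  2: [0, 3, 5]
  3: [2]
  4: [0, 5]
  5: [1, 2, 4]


Visit 5, push [4, 2, 1]
Visit 1, push []
Visit 2, push [3, 0]
Visit 0, push [4]
Visit 4, push []
Visit 3, push []

DFS order: [5, 1, 2, 0, 4, 3]


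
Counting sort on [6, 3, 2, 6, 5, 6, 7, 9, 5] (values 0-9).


Input: [6, 3, 2, 6, 5, 6, 7, 9, 5]
Counts: [0, 0, 1, 1, 0, 2, 3, 1, 0, 1]

Sorted: [2, 3, 5, 5, 6, 6, 6, 7, 9]


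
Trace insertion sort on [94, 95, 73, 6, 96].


Initial: [94, 95, 73, 6, 96]
Insert 95: [94, 95, 73, 6, 96]
Insert 73: [73, 94, 95, 6, 96]
Insert 6: [6, 73, 94, 95, 96]
Insert 96: [6, 73, 94, 95, 96]

Sorted: [6, 73, 94, 95, 96]


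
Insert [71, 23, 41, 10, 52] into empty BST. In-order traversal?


Insert 71: root
Insert 23: L from 71
Insert 41: L from 71 -> R from 23
Insert 10: L from 71 -> L from 23
Insert 52: L from 71 -> R from 23 -> R from 41

In-order: [10, 23, 41, 52, 71]


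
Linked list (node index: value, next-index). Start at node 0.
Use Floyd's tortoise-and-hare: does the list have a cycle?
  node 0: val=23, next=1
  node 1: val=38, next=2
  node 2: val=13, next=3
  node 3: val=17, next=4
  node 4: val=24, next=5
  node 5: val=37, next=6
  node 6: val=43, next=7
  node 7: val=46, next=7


Floyd's tortoise (slow, +1) and hare (fast, +2):
  init: slow=0, fast=0
  step 1: slow=1, fast=2
  step 2: slow=2, fast=4
  step 3: slow=3, fast=6
  step 4: slow=4, fast=7
  step 5: slow=5, fast=7
  step 6: slow=6, fast=7
  step 7: slow=7, fast=7
  slow == fast at node 7: cycle detected

Cycle: yes


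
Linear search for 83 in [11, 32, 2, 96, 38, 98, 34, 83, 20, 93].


i=0: 11!=83
i=1: 32!=83
i=2: 2!=83
i=3: 96!=83
i=4: 38!=83
i=5: 98!=83
i=6: 34!=83
i=7: 83==83 found!

Found at 7, 8 comps


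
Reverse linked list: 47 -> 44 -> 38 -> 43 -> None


Step 1: curr=47, set curr.next=prev(None) | reversed so far: 47
Step 2: curr=44, set curr.next=prev(47) | reversed so far: 44 -> 47
Step 3: curr=38, set curr.next=prev(44) | reversed so far: 38 -> 44 -> 47
Step 4: curr=43, set curr.next=prev(38) | reversed so far: 43 -> 38 -> 44 -> 47

43 -> 38 -> 44 -> 47 -> None


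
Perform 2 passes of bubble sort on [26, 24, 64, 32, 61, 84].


Initial: [26, 24, 64, 32, 61, 84]
Pass 1: [24, 26, 32, 61, 64, 84] (3 swaps)
Pass 2: [24, 26, 32, 61, 64, 84] (0 swaps)

After 2 passes: [24, 26, 32, 61, 64, 84]


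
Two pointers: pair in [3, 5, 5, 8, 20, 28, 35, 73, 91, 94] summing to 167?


lo=0(3)+hi=9(94)=97
lo=1(5)+hi=9(94)=99
lo=2(5)+hi=9(94)=99
lo=3(8)+hi=9(94)=102
lo=4(20)+hi=9(94)=114
lo=5(28)+hi=9(94)=122
lo=6(35)+hi=9(94)=129
lo=7(73)+hi=9(94)=167

Yes: 73+94=167


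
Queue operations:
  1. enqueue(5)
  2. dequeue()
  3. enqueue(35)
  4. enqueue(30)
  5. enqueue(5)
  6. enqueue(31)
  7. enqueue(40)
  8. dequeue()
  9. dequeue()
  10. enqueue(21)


enqueue(5) -> [5]
dequeue()->5, []
enqueue(35) -> [35]
enqueue(30) -> [35, 30]
enqueue(5) -> [35, 30, 5]
enqueue(31) -> [35, 30, 5, 31]
enqueue(40) -> [35, 30, 5, 31, 40]
dequeue()->35, [30, 5, 31, 40]
dequeue()->30, [5, 31, 40]
enqueue(21) -> [5, 31, 40, 21]

Final queue: [5, 31, 40, 21]


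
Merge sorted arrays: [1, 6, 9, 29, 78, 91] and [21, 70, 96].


Take 1 from A
Take 6 from A
Take 9 from A
Take 21 from B
Take 29 from A
Take 70 from B
Take 78 from A
Take 91 from A

Merged: [1, 6, 9, 21, 29, 70, 78, 91, 96]


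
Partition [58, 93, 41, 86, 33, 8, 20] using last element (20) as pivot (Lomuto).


Pivot: 20
  8 <= 20: swap -> [8, 93, 41, 86, 33, 58, 20]
Place pivot at 1: [8, 20, 41, 86, 33, 58, 93]

Partitioned: [8, 20, 41, 86, 33, 58, 93]


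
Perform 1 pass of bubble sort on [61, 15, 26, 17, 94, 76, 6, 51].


Initial: [61, 15, 26, 17, 94, 76, 6, 51]
Pass 1: [15, 26, 17, 61, 76, 6, 51, 94] (6 swaps)

After 1 pass: [15, 26, 17, 61, 76, 6, 51, 94]


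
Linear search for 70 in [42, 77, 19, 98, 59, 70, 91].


i=0: 42!=70
i=1: 77!=70
i=2: 19!=70
i=3: 98!=70
i=4: 59!=70
i=5: 70==70 found!

Found at 5, 6 comps


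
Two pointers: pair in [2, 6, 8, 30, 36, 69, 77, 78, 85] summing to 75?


lo=0(2)+hi=8(85)=87
lo=0(2)+hi=7(78)=80
lo=0(2)+hi=6(77)=79
lo=0(2)+hi=5(69)=71
lo=1(6)+hi=5(69)=75

Yes: 6+69=75


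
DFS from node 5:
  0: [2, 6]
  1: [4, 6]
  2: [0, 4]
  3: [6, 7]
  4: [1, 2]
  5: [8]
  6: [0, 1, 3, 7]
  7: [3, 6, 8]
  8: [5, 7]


Visit 5, push [8]
Visit 8, push [7]
Visit 7, push [6, 3]
Visit 3, push [6]
Visit 6, push [1, 0]
Visit 0, push [2]
Visit 2, push [4]
Visit 4, push [1]
Visit 1, push []

DFS order: [5, 8, 7, 3, 6, 0, 2, 4, 1]


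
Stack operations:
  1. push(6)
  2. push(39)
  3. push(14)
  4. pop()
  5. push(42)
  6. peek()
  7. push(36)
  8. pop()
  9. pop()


push(6) -> [6]
push(39) -> [6, 39]
push(14) -> [6, 39, 14]
pop()->14, [6, 39]
push(42) -> [6, 39, 42]
peek()->42
push(36) -> [6, 39, 42, 36]
pop()->36, [6, 39, 42]
pop()->42, [6, 39]

Final stack: [6, 39]


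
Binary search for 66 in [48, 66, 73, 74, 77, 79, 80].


Step 1: lo=0, hi=6, mid=3, val=74
Step 2: lo=0, hi=2, mid=1, val=66

Found at index 1


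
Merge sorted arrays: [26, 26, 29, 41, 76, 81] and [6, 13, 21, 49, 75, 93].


Take 6 from B
Take 13 from B
Take 21 from B
Take 26 from A
Take 26 from A
Take 29 from A
Take 41 from A
Take 49 from B
Take 75 from B
Take 76 from A
Take 81 from A

Merged: [6, 13, 21, 26, 26, 29, 41, 49, 75, 76, 81, 93]


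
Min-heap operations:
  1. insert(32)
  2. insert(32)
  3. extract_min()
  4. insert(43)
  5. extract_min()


insert(32) -> [32]
insert(32) -> [32, 32]
extract_min()->32, [32]
insert(43) -> [32, 43]
extract_min()->32, [43]

Final heap: [43]


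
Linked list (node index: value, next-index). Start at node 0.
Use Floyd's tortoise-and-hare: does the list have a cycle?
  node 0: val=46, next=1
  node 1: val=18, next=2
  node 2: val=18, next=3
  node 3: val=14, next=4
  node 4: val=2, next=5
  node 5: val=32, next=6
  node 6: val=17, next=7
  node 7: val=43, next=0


Floyd's tortoise (slow, +1) and hare (fast, +2):
  init: slow=0, fast=0
  step 1: slow=1, fast=2
  step 2: slow=2, fast=4
  step 3: slow=3, fast=6
  step 4: slow=4, fast=0
  step 5: slow=5, fast=2
  step 6: slow=6, fast=4
  step 7: slow=7, fast=6
  step 8: slow=0, fast=0
  slow == fast at node 0: cycle detected

Cycle: yes


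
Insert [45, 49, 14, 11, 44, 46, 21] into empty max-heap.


Insert 45: [45]
Insert 49: [49, 45]
Insert 14: [49, 45, 14]
Insert 11: [49, 45, 14, 11]
Insert 44: [49, 45, 14, 11, 44]
Insert 46: [49, 45, 46, 11, 44, 14]
Insert 21: [49, 45, 46, 11, 44, 14, 21]

Final heap: [49, 45, 46, 11, 44, 14, 21]


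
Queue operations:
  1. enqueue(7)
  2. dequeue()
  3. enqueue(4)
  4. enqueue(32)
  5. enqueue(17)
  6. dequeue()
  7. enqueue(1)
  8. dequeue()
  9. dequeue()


enqueue(7) -> [7]
dequeue()->7, []
enqueue(4) -> [4]
enqueue(32) -> [4, 32]
enqueue(17) -> [4, 32, 17]
dequeue()->4, [32, 17]
enqueue(1) -> [32, 17, 1]
dequeue()->32, [17, 1]
dequeue()->17, [1]

Final queue: [1]


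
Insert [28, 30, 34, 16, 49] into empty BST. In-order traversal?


Insert 28: root
Insert 30: R from 28
Insert 34: R from 28 -> R from 30
Insert 16: L from 28
Insert 49: R from 28 -> R from 30 -> R from 34

In-order: [16, 28, 30, 34, 49]


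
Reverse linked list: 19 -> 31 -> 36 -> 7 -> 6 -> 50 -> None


Step 1: curr=19, set curr.next=prev(None) | reversed so far: 19
Step 2: curr=31, set curr.next=prev(19) | reversed so far: 31 -> 19
Step 3: curr=36, set curr.next=prev(31) | reversed so far: 36 -> 31 -> 19
Step 4: curr=7, set curr.next=prev(36) | reversed so far: 7 -> 36 -> 31 -> 19
Step 5: curr=6, set curr.next=prev(7) | reversed so far: 6 -> 7 -> 36 -> 31 -> 19
Step 6: curr=50, set curr.next=prev(6) | reversed so far: 50 -> 6 -> 7 -> 36 -> 31 -> 19

50 -> 6 -> 7 -> 36 -> 31 -> 19 -> None


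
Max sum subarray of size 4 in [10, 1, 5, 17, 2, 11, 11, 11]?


[0:4]: 33
[1:5]: 25
[2:6]: 35
[3:7]: 41
[4:8]: 35

Max: 41 at [3:7]


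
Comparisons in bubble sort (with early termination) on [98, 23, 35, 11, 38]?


Algorithm: bubble sort (with early termination)
Input: [98, 23, 35, 11, 38]
Sorted: [11, 23, 35, 38, 98]

10


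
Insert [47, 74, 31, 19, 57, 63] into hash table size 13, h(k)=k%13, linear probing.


Insert 47: h=8 -> slot 8
Insert 74: h=9 -> slot 9
Insert 31: h=5 -> slot 5
Insert 19: h=6 -> slot 6
Insert 57: h=5, 2 probes -> slot 7
Insert 63: h=11 -> slot 11

Table: [None, None, None, None, None, 31, 19, 57, 47, 74, None, 63, None]


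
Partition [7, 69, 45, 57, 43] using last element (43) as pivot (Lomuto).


Pivot: 43
  7 <= 43: advance i (no swap)
Place pivot at 1: [7, 43, 45, 57, 69]

Partitioned: [7, 43, 45, 57, 69]


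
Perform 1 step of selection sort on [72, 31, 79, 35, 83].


Initial: [72, 31, 79, 35, 83]
Step 1: min=31 at 1
  Swap: [31, 72, 79, 35, 83]

After 1 step: [31, 72, 79, 35, 83]


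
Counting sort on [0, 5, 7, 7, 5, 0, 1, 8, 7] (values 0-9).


Input: [0, 5, 7, 7, 5, 0, 1, 8, 7]
Counts: [2, 1, 0, 0, 0, 2, 0, 3, 1, 0]

Sorted: [0, 0, 1, 5, 5, 7, 7, 7, 8]


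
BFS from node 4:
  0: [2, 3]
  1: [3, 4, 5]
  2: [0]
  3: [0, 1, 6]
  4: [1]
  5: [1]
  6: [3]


Visit 4, enqueue [1]
Visit 1, enqueue [3, 5]
Visit 3, enqueue [0, 6]
Visit 5, enqueue []
Visit 0, enqueue [2]
Visit 6, enqueue []
Visit 2, enqueue []

BFS order: [4, 1, 3, 5, 0, 6, 2]


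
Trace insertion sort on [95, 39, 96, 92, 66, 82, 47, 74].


Initial: [95, 39, 96, 92, 66, 82, 47, 74]
Insert 39: [39, 95, 96, 92, 66, 82, 47, 74]
Insert 96: [39, 95, 96, 92, 66, 82, 47, 74]
Insert 92: [39, 92, 95, 96, 66, 82, 47, 74]
Insert 66: [39, 66, 92, 95, 96, 82, 47, 74]
Insert 82: [39, 66, 82, 92, 95, 96, 47, 74]
Insert 47: [39, 47, 66, 82, 92, 95, 96, 74]
Insert 74: [39, 47, 66, 74, 82, 92, 95, 96]

Sorted: [39, 47, 66, 74, 82, 92, 95, 96]


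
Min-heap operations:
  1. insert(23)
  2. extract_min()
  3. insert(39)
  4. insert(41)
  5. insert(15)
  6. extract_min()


insert(23) -> [23]
extract_min()->23, []
insert(39) -> [39]
insert(41) -> [39, 41]
insert(15) -> [15, 41, 39]
extract_min()->15, [39, 41]

Final heap: [39, 41]


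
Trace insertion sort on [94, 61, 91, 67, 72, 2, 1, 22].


Initial: [94, 61, 91, 67, 72, 2, 1, 22]
Insert 61: [61, 94, 91, 67, 72, 2, 1, 22]
Insert 91: [61, 91, 94, 67, 72, 2, 1, 22]
Insert 67: [61, 67, 91, 94, 72, 2, 1, 22]
Insert 72: [61, 67, 72, 91, 94, 2, 1, 22]
Insert 2: [2, 61, 67, 72, 91, 94, 1, 22]
Insert 1: [1, 2, 61, 67, 72, 91, 94, 22]
Insert 22: [1, 2, 22, 61, 67, 72, 91, 94]

Sorted: [1, 2, 22, 61, 67, 72, 91, 94]


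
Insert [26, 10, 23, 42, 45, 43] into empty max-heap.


Insert 26: [26]
Insert 10: [26, 10]
Insert 23: [26, 10, 23]
Insert 42: [42, 26, 23, 10]
Insert 45: [45, 42, 23, 10, 26]
Insert 43: [45, 42, 43, 10, 26, 23]

Final heap: [45, 42, 43, 10, 26, 23]


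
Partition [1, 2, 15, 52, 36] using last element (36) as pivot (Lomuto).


Pivot: 36
  1 <= 36: advance i (no swap)
  2 <= 36: advance i (no swap)
  15 <= 36: advance i (no swap)
Place pivot at 3: [1, 2, 15, 36, 52]

Partitioned: [1, 2, 15, 36, 52]
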